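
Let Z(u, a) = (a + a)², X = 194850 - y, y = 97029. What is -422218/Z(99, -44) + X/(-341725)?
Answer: -72519985937/1323159200 ≈ -54.808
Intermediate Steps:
X = 97821 (X = 194850 - 1*97029 = 194850 - 97029 = 97821)
Z(u, a) = 4*a² (Z(u, a) = (2*a)² = 4*a²)
-422218/Z(99, -44) + X/(-341725) = -422218/(4*(-44)²) + 97821/(-341725) = -422218/(4*1936) + 97821*(-1/341725) = -422218/7744 - 97821/341725 = -422218*1/7744 - 97821/341725 = -211109/3872 - 97821/341725 = -72519985937/1323159200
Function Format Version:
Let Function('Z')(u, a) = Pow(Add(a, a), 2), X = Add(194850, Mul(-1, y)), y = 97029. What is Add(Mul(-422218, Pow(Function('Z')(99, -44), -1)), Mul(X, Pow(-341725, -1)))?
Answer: Rational(-72519985937, 1323159200) ≈ -54.808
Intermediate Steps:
X = 97821 (X = Add(194850, Mul(-1, 97029)) = Add(194850, -97029) = 97821)
Function('Z')(u, a) = Mul(4, Pow(a, 2)) (Function('Z')(u, a) = Pow(Mul(2, a), 2) = Mul(4, Pow(a, 2)))
Add(Mul(-422218, Pow(Function('Z')(99, -44), -1)), Mul(X, Pow(-341725, -1))) = Add(Mul(-422218, Pow(Mul(4, Pow(-44, 2)), -1)), Mul(97821, Pow(-341725, -1))) = Add(Mul(-422218, Pow(Mul(4, 1936), -1)), Mul(97821, Rational(-1, 341725))) = Add(Mul(-422218, Pow(7744, -1)), Rational(-97821, 341725)) = Add(Mul(-422218, Rational(1, 7744)), Rational(-97821, 341725)) = Add(Rational(-211109, 3872), Rational(-97821, 341725)) = Rational(-72519985937, 1323159200)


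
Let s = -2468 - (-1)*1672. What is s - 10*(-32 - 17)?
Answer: -306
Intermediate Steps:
s = -796 (s = -2468 - 1*(-1672) = -2468 + 1672 = -796)
s - 10*(-32 - 17) = -796 - 10*(-32 - 17) = -796 - 10*(-49) = -796 - 1*(-490) = -796 + 490 = -306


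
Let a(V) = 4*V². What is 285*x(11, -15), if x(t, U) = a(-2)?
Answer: 4560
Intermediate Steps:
x(t, U) = 16 (x(t, U) = 4*(-2)² = 4*4 = 16)
285*x(11, -15) = 285*16 = 4560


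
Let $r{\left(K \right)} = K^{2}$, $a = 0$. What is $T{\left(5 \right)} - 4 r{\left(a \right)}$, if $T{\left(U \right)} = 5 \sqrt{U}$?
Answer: $5 \sqrt{5} \approx 11.18$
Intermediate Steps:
$T{\left(5 \right)} - 4 r{\left(a \right)} = 5 \sqrt{5} - 4 \cdot 0^{2} = 5 \sqrt{5} - 0 = 5 \sqrt{5} + 0 = 5 \sqrt{5}$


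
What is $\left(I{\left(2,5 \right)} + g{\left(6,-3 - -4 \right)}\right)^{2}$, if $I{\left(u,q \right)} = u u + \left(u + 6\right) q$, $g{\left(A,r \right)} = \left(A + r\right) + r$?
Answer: $2704$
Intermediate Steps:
$g{\left(A,r \right)} = A + 2 r$
$I{\left(u,q \right)} = u^{2} + q \left(6 + u\right)$ ($I{\left(u,q \right)} = u^{2} + \left(6 + u\right) q = u^{2} + q \left(6 + u\right)$)
$\left(I{\left(2,5 \right)} + g{\left(6,-3 - -4 \right)}\right)^{2} = \left(\left(2^{2} + 6 \cdot 5 + 5 \cdot 2\right) + \left(6 + 2 \left(-3 - -4\right)\right)\right)^{2} = \left(\left(4 + 30 + 10\right) + \left(6 + 2 \left(-3 + 4\right)\right)\right)^{2} = \left(44 + \left(6 + 2 \cdot 1\right)\right)^{2} = \left(44 + \left(6 + 2\right)\right)^{2} = \left(44 + 8\right)^{2} = 52^{2} = 2704$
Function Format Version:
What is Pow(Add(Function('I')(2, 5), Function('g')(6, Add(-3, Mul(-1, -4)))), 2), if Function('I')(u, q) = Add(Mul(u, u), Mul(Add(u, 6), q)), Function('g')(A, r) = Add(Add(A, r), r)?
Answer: 2704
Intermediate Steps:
Function('g')(A, r) = Add(A, Mul(2, r))
Function('I')(u, q) = Add(Pow(u, 2), Mul(q, Add(6, u))) (Function('I')(u, q) = Add(Pow(u, 2), Mul(Add(6, u), q)) = Add(Pow(u, 2), Mul(q, Add(6, u))))
Pow(Add(Function('I')(2, 5), Function('g')(6, Add(-3, Mul(-1, -4)))), 2) = Pow(Add(Add(Pow(2, 2), Mul(6, 5), Mul(5, 2)), Add(6, Mul(2, Add(-3, Mul(-1, -4))))), 2) = Pow(Add(Add(4, 30, 10), Add(6, Mul(2, Add(-3, 4)))), 2) = Pow(Add(44, Add(6, Mul(2, 1))), 2) = Pow(Add(44, Add(6, 2)), 2) = Pow(Add(44, 8), 2) = Pow(52, 2) = 2704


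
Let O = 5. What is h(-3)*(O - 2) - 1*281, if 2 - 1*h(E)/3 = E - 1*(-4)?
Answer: -272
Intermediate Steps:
h(E) = -6 - 3*E (h(E) = 6 - 3*(E - 1*(-4)) = 6 - 3*(E + 4) = 6 - 3*(4 + E) = 6 + (-12 - 3*E) = -6 - 3*E)
h(-3)*(O - 2) - 1*281 = (-6 - 3*(-3))*(5 - 2) - 1*281 = (-6 + 9)*3 - 281 = 3*3 - 281 = 9 - 281 = -272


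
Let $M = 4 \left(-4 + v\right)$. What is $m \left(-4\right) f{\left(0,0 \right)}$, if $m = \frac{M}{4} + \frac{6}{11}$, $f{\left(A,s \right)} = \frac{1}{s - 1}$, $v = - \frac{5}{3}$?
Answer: $- \frac{676}{33} \approx -20.485$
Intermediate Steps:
$v = - \frac{5}{3}$ ($v = \left(-5\right) \frac{1}{3} = - \frac{5}{3} \approx -1.6667$)
$M = - \frac{68}{3}$ ($M = 4 \left(-4 - \frac{5}{3}\right) = 4 \left(- \frac{17}{3}\right) = - \frac{68}{3} \approx -22.667$)
$f{\left(A,s \right)} = \frac{1}{-1 + s}$
$m = - \frac{169}{33}$ ($m = - \frac{68}{3 \cdot 4} + \frac{6}{11} = \left(- \frac{68}{3}\right) \frac{1}{4} + 6 \cdot \frac{1}{11} = - \frac{17}{3} + \frac{6}{11} = - \frac{169}{33} \approx -5.1212$)
$m \left(-4\right) f{\left(0,0 \right)} = \frac{\left(- \frac{169}{33}\right) \left(-4\right)}{-1 + 0} = \frac{676}{33 \left(-1\right)} = \frac{676}{33} \left(-1\right) = - \frac{676}{33}$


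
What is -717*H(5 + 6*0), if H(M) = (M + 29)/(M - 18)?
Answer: 24378/13 ≈ 1875.2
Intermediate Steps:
H(M) = (29 + M)/(-18 + M)
-717*H(5 + 6*0) = -717*(29 + (5 + 6*0))/(-18 + (5 + 6*0)) = -717*(29 + (5 + 0))/(-18 + (5 + 0)) = -717*(29 + 5)/(-18 + 5) = -717*34/(-13) = -(-717)*34/13 = -717*(-34/13) = 24378/13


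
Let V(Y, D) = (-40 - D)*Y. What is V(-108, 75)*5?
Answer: 62100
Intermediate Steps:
V(Y, D) = Y*(-40 - D)
V(-108, 75)*5 = -1*(-108)*(40 + 75)*5 = -1*(-108)*115*5 = 12420*5 = 62100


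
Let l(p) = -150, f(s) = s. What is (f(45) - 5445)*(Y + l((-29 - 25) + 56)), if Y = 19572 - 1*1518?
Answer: -96681600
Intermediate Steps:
Y = 18054 (Y = 19572 - 1518 = 18054)
(f(45) - 5445)*(Y + l((-29 - 25) + 56)) = (45 - 5445)*(18054 - 150) = -5400*17904 = -96681600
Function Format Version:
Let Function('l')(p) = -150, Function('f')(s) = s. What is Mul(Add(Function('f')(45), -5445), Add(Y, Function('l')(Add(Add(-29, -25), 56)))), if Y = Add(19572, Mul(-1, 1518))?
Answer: -96681600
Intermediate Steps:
Y = 18054 (Y = Add(19572, -1518) = 18054)
Mul(Add(Function('f')(45), -5445), Add(Y, Function('l')(Add(Add(-29, -25), 56)))) = Mul(Add(45, -5445), Add(18054, -150)) = Mul(-5400, 17904) = -96681600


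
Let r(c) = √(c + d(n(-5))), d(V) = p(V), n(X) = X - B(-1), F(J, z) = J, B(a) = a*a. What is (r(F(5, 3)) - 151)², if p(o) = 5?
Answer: (151 - √10)² ≈ 21856.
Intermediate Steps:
B(a) = a²
n(X) = -1 + X (n(X) = X - 1*(-1)² = X - 1*1 = X - 1 = -1 + X)
d(V) = 5
r(c) = √(5 + c) (r(c) = √(c + 5) = √(5 + c))
(r(F(5, 3)) - 151)² = (√(5 + 5) - 151)² = (√10 - 151)² = (-151 + √10)²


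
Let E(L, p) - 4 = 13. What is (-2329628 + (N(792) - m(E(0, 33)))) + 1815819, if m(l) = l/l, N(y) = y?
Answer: -513018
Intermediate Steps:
E(L, p) = 17 (E(L, p) = 4 + 13 = 17)
m(l) = 1
(-2329628 + (N(792) - m(E(0, 33)))) + 1815819 = (-2329628 + (792 - 1*1)) + 1815819 = (-2329628 + (792 - 1)) + 1815819 = (-2329628 + 791) + 1815819 = -2328837 + 1815819 = -513018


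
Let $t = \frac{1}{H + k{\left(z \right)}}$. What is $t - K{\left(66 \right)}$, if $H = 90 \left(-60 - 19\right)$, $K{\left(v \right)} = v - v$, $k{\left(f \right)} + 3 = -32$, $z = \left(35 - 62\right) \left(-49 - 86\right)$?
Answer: $- \frac{1}{7145} \approx -0.00013996$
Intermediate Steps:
$z = 3645$ ($z = \left(-27\right) \left(-135\right) = 3645$)
$k{\left(f \right)} = -35$ ($k{\left(f \right)} = -3 - 32 = -35$)
$K{\left(v \right)} = 0$
$H = -7110$ ($H = 90 \left(-79\right) = -7110$)
$t = - \frac{1}{7145}$ ($t = \frac{1}{-7110 - 35} = \frac{1}{-7145} = - \frac{1}{7145} \approx -0.00013996$)
$t - K{\left(66 \right)} = - \frac{1}{7145} - 0 = - \frac{1}{7145} + 0 = - \frac{1}{7145}$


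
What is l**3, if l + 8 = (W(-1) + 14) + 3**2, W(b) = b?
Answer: 2744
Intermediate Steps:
l = 14 (l = -8 + ((-1 + 14) + 3**2) = -8 + (13 + 9) = -8 + 22 = 14)
l**3 = 14**3 = 2744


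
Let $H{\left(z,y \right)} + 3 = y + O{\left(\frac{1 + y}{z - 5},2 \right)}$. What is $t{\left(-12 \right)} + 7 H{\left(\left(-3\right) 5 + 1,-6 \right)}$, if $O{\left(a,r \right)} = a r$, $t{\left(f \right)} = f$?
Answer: $- \frac{1355}{19} \approx -71.316$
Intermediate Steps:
$H{\left(z,y \right)} = -3 + y + \frac{2 \left(1 + y\right)}{-5 + z}$ ($H{\left(z,y \right)} = -3 + \left(y + \frac{1 + y}{z - 5} \cdot 2\right) = -3 + \left(y + \frac{1 + y}{-5 + z} 2\right) = -3 + \left(y + \frac{2 \left(1 + y\right)}{-5 + z}\right) = -3 + y + \frac{2 \left(1 + y\right)}{-5 + z}$)
$t{\left(-12 \right)} + 7 H{\left(\left(-3\right) 5 + 1,-6 \right)} = -12 + 7 \frac{2 + 2 \left(-6\right) + \left(-5 + \left(\left(-3\right) 5 + 1\right)\right) \left(-3 - 6\right)}{-5 + \left(\left(-3\right) 5 + 1\right)} = -12 + 7 \frac{2 - 12 + \left(-5 + \left(-15 + 1\right)\right) \left(-9\right)}{-5 + \left(-15 + 1\right)} = -12 + 7 \frac{2 - 12 + \left(-5 - 14\right) \left(-9\right)}{-5 - 14} = -12 + 7 \frac{2 - 12 - -171}{-19} = -12 + 7 \left(- \frac{2 - 12 + 171}{19}\right) = -12 + 7 \left(\left(- \frac{1}{19}\right) 161\right) = -12 + 7 \left(- \frac{161}{19}\right) = -12 - \frac{1127}{19} = - \frac{1355}{19}$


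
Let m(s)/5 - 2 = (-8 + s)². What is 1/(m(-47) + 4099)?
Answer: 1/19234 ≈ 5.1991e-5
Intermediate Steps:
m(s) = 10 + 5*(-8 + s)²
1/(m(-47) + 4099) = 1/((10 + 5*(-8 - 47)²) + 4099) = 1/((10 + 5*(-55)²) + 4099) = 1/((10 + 5*3025) + 4099) = 1/((10 + 15125) + 4099) = 1/(15135 + 4099) = 1/19234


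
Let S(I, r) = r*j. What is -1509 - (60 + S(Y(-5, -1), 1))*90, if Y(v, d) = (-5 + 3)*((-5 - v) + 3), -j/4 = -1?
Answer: -7269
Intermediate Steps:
j = 4 (j = -4*(-1) = 4)
Y(v, d) = 4 + 2*v (Y(v, d) = -2*(-2 - v) = 4 + 2*v)
S(I, r) = 4*r (S(I, r) = r*4 = 4*r)
-1509 - (60 + S(Y(-5, -1), 1))*90 = -1509 - (60 + 4*1)*90 = -1509 - (60 + 4)*90 = -1509 - 64*90 = -1509 - 1*5760 = -1509 - 5760 = -7269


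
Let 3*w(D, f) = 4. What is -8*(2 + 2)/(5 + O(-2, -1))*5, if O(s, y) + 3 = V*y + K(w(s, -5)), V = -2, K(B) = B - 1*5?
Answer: -480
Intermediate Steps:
w(D, f) = 4/3 (w(D, f) = (⅓)*4 = 4/3)
K(B) = -5 + B (K(B) = B - 5 = -5 + B)
O(s, y) = -20/3 - 2*y (O(s, y) = -3 + (-2*y + (-5 + 4/3)) = -3 + (-2*y - 11/3) = -3 + (-11/3 - 2*y) = -20/3 - 2*y)
-8*(2 + 2)/(5 + O(-2, -1))*5 = -8*(2 + 2)/(5 + (-20/3 - 2*(-1)))*5 = -32/(5 + (-20/3 + 2))*5 = -32/(5 - 14/3)*5 = -32/⅓*5 = -32*3*5 = -8*12*5 = -96*5 = -480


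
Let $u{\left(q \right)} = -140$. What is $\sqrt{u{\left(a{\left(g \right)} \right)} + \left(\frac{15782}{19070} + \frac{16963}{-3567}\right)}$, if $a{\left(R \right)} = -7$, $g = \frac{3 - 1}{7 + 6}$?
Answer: $\frac{2 i \sqrt{41622942081657315}}{34011345} \approx 11.997 i$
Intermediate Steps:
$g = \frac{2}{13} \approx 0.15385$
$\sqrt{u{\left(a{\left(g \right)} \right)} + \left(\frac{15782}{19070} + \frac{16963}{-3567}\right)} = \sqrt{-140 + \left(\frac{15782}{19070} + \frac{16963}{-3567}\right)} = \sqrt{-140 + \left(15782 \cdot \frac{1}{19070} + 16963 \left(- \frac{1}{3567}\right)\right)} = \sqrt{-140 + \left(\frac{7891}{9535} - \frac{16963}{3567}\right)} = \sqrt{-140 - \frac{133595008}{34011345}} = \sqrt{- \frac{4895183308}{34011345}} = \frac{2 i \sqrt{41622942081657315}}{34011345}$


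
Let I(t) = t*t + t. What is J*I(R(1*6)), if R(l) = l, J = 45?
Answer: 1890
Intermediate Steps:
I(t) = t + t**2 (I(t) = t**2 + t = t + t**2)
J*I(R(1*6)) = 45*((1*6)*(1 + 1*6)) = 45*(6*(1 + 6)) = 45*(6*7) = 45*42 = 1890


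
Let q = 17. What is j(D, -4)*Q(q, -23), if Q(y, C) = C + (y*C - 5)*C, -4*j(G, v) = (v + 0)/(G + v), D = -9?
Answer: -9085/13 ≈ -698.85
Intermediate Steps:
j(G, v) = -v/(4*(G + v)) (j(G, v) = -(v + 0)/(4*(G + v)) = -v/(4*(G + v)))
Q(y, C) = C + C*(-5 + C*y) (Q(y, C) = C + (C*y - 5)*C = C + (-5 + C*y)*C = C + C*(-5 + C*y))
j(D, -4)*Q(q, -23) = (-1*(-4)/(4*(-9) + 4*(-4)))*(-23*(-4 - 23*17)) = (-1*(-4)/(-36 - 16))*(-23*(-4 - 391)) = (-1*(-4)/(-52))*(-23*(-395)) = -1*(-4)*(-1/52)*9085 = -1/13*9085 = -9085/13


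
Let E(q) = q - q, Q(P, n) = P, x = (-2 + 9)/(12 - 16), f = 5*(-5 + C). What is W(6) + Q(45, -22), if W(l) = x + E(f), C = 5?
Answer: 173/4 ≈ 43.250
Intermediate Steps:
f = 0 (f = 5*(-5 + 5) = 5*0 = 0)
x = -7/4 (x = 7/(-4) = 7*(-¼) = -7/4 ≈ -1.7500)
E(q) = 0
W(l) = -7/4 (W(l) = -7/4 + 0 = -7/4)
W(6) + Q(45, -22) = -7/4 + 45 = 173/4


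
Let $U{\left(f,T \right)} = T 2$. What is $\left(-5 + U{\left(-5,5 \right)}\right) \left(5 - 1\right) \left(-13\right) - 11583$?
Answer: $-11843$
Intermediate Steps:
$U{\left(f,T \right)} = 2 T$
$\left(-5 + U{\left(-5,5 \right)}\right) \left(5 - 1\right) \left(-13\right) - 11583 = \left(-5 + 2 \cdot 5\right) \left(5 - 1\right) \left(-13\right) - 11583 = \left(-5 + 10\right) 4 \left(-13\right) - 11583 = 5 \cdot 4 \left(-13\right) - 11583 = 20 \left(-13\right) - 11583 = -260 - 11583 = -11843$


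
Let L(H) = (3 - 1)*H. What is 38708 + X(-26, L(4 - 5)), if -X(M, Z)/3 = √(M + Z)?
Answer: 38708 - 6*I*√7 ≈ 38708.0 - 15.875*I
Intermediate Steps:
L(H) = 2*H
X(M, Z) = -3*√(M + Z)
38708 + X(-26, L(4 - 5)) = 38708 - 3*√(-26 + 2*(4 - 5)) = 38708 - 3*√(-26 + 2*(-1)) = 38708 - 3*√(-26 - 2) = 38708 - 6*I*√7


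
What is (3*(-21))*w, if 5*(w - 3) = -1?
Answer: -882/5 ≈ -176.40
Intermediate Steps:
w = 14/5 (w = 3 + (⅕)*(-1) = 3 - ⅕ = 14/5 ≈ 2.8000)
(3*(-21))*w = (3*(-21))*(14/5) = -63*14/5 = -882/5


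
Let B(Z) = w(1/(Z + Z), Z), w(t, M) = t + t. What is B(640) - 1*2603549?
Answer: -1666271359/640 ≈ -2.6035e+6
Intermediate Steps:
w(t, M) = 2*t
B(Z) = 1/Z (B(Z) = 2/(Z + Z) = 2/((2*Z)) = 2*(1/(2*Z)) = 1/Z)
B(640) - 1*2603549 = 1/640 - 1*2603549 = 1/640 - 2603549 = -1666271359/640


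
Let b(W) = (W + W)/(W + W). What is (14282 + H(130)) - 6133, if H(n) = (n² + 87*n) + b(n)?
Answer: 36360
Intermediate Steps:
b(W) = 1 (b(W) = (2*W)/((2*W)) = (2*W)*(1/(2*W)) = 1)
H(n) = 1 + n² + 87*n (H(n) = (n² + 87*n) + 1 = 1 + n² + 87*n)
(14282 + H(130)) - 6133 = (14282 + (1 + 130² + 87*130)) - 6133 = (14282 + (1 + 16900 + 11310)) - 6133 = (14282 + 28211) - 6133 = 42493 - 6133 = 36360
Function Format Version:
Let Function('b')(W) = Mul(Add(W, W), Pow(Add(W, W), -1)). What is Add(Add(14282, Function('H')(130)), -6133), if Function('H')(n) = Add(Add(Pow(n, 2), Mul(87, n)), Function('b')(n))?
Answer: 36360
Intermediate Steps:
Function('b')(W) = 1 (Function('b')(W) = Mul(Mul(2, W), Pow(Mul(2, W), -1)) = Mul(Mul(2, W), Mul(Rational(1, 2), Pow(W, -1))) = 1)
Function('H')(n) = Add(1, Pow(n, 2), Mul(87, n)) (Function('H')(n) = Add(Add(Pow(n, 2), Mul(87, n)), 1) = Add(1, Pow(n, 2), Mul(87, n)))
Add(Add(14282, Function('H')(130)), -6133) = Add(Add(14282, Add(1, Pow(130, 2), Mul(87, 130))), -6133) = Add(Add(14282, Add(1, 16900, 11310)), -6133) = Add(Add(14282, 28211), -6133) = Add(42493, -6133) = 36360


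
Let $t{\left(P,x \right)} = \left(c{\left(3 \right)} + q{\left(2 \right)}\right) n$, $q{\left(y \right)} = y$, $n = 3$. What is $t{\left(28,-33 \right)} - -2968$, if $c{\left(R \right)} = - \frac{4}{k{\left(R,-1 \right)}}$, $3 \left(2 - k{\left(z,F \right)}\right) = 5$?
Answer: $2938$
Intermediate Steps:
$k{\left(z,F \right)} = \frac{1}{3}$ ($k{\left(z,F \right)} = 2 - \frac{5}{3} = \frac{1}{3}$)
$c{\left(R \right)} = -12$ ($c{\left(R \right)} = - 4 \frac{1}{\frac{1}{3}} = \left(-4\right) 3 = -12$)
$t{\left(P,x \right)} = -30$ ($t{\left(P,x \right)} = \left(-12 + 2\right) 3 = \left(-10\right) 3 = -30$)
$t{\left(28,-33 \right)} - -2968 = -30 - -2968 = -30 + 2968 = 2938$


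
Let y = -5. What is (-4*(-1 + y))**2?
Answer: 576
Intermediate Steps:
(-4*(-1 + y))**2 = (-4*(-1 - 5))**2 = (-4*(-6))**2 = 24**2 = 576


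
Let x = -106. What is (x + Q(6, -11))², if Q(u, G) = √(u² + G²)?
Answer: (106 - √157)² ≈ 8736.6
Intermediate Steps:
Q(u, G) = √(G² + u²)
(x + Q(6, -11))² = (-106 + √((-11)² + 6²))² = (-106 + √(121 + 36))² = (-106 + √157)²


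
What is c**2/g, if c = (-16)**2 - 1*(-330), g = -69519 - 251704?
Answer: -343396/321223 ≈ -1.0690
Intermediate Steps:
g = -321223
c = 586 (c = 256 + 330 = 586)
c**2/g = 586**2/(-321223) = 343396*(-1/321223) = -343396/321223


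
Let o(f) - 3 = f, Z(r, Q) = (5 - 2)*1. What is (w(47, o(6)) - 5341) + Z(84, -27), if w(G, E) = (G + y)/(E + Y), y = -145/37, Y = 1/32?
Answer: -57028226/10693 ≈ -5333.2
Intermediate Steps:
Z(r, Q) = 3 (Z(r, Q) = 3*1 = 3)
o(f) = 3 + f
Y = 1/32 ≈ 0.031250
y = -145/37 (y = -145*1/37 = -145/37 ≈ -3.9189)
w(G, E) = (-145/37 + G)/(1/32 + E) (w(G, E) = (G - 145/37)/(E + 1/32) = (-145/37 + G)/(1/32 + E))
(w(47, o(6)) - 5341) + Z(84, -27) = (32*(-145 + 37*47)/(37*(1 + 32*(3 + 6))) - 5341) + 3 = (32*(-145 + 1739)/(37*(1 + 32*9)) - 5341) + 3 = ((32/37)*1594/(1 + 288) - 5341) + 3 = ((32/37)*1594/289 - 5341) + 3 = ((32/37)*(1/289)*1594 - 5341) + 3 = (51008/10693 - 5341) + 3 = -57060305/10693 + 3 = -57028226/10693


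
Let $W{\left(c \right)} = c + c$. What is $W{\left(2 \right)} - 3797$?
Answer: $-3793$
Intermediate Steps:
$W{\left(c \right)} = 2 c$
$W{\left(2 \right)} - 3797 = 2 \cdot 2 - 3797 = 4 - 3797 = -3793$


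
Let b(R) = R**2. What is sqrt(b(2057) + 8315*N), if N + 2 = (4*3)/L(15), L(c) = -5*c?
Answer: sqrt(105332215)/5 ≈ 2052.6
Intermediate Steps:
N = -54/25 (N = -2 + (4*3)/((-5*15)) = -2 + 12/(-75) = -2 + 12*(-1/75) = -2 - 4/25 = -54/25 ≈ -2.1600)
sqrt(b(2057) + 8315*N) = sqrt(2057**2 + 8315*(-54/25)) = sqrt(4231249 - 89802/5) = sqrt(21066443/5) = sqrt(105332215)/5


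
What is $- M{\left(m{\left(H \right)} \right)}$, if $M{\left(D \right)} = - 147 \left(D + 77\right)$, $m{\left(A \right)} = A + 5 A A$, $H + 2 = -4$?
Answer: $36897$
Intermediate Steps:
$H = -6$ ($H = -2 - 4 = -6$)
$m{\left(A \right)} = A + 5 A^{2}$
$M{\left(D \right)} = -11319 - 147 D$ ($M{\left(D \right)} = - 147 \left(77 + D\right) = -11319 - 147 D$)
$- M{\left(m{\left(H \right)} \right)} = - (-11319 - 147 \left(- 6 \left(1 + 5 \left(-6\right)\right)\right)) = - (-11319 - 147 \left(- 6 \left(1 - 30\right)\right)) = - (-11319 - 147 \left(\left(-6\right) \left(-29\right)\right)) = - (-11319 - 25578) = \left(-1\right) \left(-36897\right) = 36897$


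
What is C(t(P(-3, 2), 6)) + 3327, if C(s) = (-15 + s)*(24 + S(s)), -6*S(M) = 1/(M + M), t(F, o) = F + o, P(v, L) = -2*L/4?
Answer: 18523/6 ≈ 3087.2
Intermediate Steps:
P(v, L) = -L/2 (P(v, L) = -2*L/4 = -L/2)
S(M) = -1/(12*M) (S(M) = -1/(6*(M + M)) = -1/(2*M)/6 = -1/(12*M))
C(s) = (-15 + s)*(24 - 1/(12*s))
C(t(P(-3, 2), 6)) + 3327 = (15 + (-1/2*2 + 6)*(-4321 + 288*(-1/2*2 + 6)))/(12*(-1/2*2 + 6)) + 3327 = (15 + (-1 + 6)*(-4321 + 288*(-1 + 6)))/(12*(-1 + 6)) + 3327 = (1/12)*(15 + 5*(-4321 + 288*5))/5 + 3327 = (1/12)*(1/5)*(15 + 5*(-4321 + 1440)) + 3327 = (1/12)*(1/5)*(15 + 5*(-2881)) + 3327 = (1/12)*(1/5)*(15 - 14405) + 3327 = (1/12)*(1/5)*(-14390) + 3327 = -1439/6 + 3327 = 18523/6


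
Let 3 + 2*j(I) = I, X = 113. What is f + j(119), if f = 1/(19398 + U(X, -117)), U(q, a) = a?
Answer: 1118299/19281 ≈ 58.000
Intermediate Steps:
j(I) = -3/2 + I/2
f = 1/19281 (f = 1/(19398 - 117) = 1/19281 ≈ 5.1865e-5)
f + j(119) = 1/19281 + (-3/2 + (½)*119) = 1/19281 + (-3/2 + 119/2) = 1/19281 + 58 = 1118299/19281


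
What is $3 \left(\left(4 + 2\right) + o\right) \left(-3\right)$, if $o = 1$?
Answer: $-63$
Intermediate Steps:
$3 \left(\left(4 + 2\right) + o\right) \left(-3\right) = 3 \left(\left(4 + 2\right) + 1\right) \left(-3\right) = 3 \left(6 + 1\right) \left(-3\right) = 3 \cdot 7 \left(-3\right) = 21 \left(-3\right) = -63$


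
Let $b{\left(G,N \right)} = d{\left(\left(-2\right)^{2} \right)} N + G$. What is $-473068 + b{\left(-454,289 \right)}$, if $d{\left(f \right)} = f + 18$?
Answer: $-467164$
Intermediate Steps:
$d{\left(f \right)} = 18 + f$
$b{\left(G,N \right)} = G + 22 N$ ($b{\left(G,N \right)} = \left(18 + \left(-2\right)^{2}\right) N + G = \left(18 + 4\right) N + G = 22 N + G = G + 22 N$)
$-473068 + b{\left(-454,289 \right)} = -473068 + \left(-454 + 22 \cdot 289\right) = -473068 + \left(-454 + 6358\right) = -473068 + 5904 = -467164$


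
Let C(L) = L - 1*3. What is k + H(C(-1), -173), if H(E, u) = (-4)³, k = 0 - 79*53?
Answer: -4251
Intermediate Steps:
C(L) = -3 + L (C(L) = L - 3 = -3 + L)
k = -4187 (k = 0 - 4187 = -4187)
H(E, u) = -64
k + H(C(-1), -173) = -4187 - 64 = -4251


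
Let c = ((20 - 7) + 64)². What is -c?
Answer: -5929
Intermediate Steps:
c = 5929 (c = (13 + 64)² = 77² = 5929)
-c = -1*5929 = -5929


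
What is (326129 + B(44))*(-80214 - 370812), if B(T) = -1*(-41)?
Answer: -147111150420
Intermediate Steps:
B(T) = 41
(326129 + B(44))*(-80214 - 370812) = (326129 + 41)*(-80214 - 370812) = 326170*(-451026) = -147111150420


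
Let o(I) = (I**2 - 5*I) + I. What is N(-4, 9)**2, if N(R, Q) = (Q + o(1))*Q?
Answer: 2916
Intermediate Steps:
o(I) = I**2 - 4*I
N(R, Q) = Q*(-3 + Q) (N(R, Q) = (Q + 1*(-4 + 1))*Q = (Q + 1*(-3))*Q = (Q - 3)*Q = (-3 + Q)*Q = Q*(-3 + Q))
N(-4, 9)**2 = (9*(-3 + 9))**2 = (9*6)**2 = 54**2 = 2916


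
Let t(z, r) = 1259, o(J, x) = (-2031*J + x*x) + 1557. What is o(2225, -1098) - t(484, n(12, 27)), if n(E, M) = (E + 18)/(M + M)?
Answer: -3313073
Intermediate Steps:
n(E, M) = (18 + E)/(2*M) (n(E, M) = (18 + E)/((2*M)) = (18 + E)*(1/(2*M)) = (18 + E)/(2*M))
o(J, x) = 1557 + x**2 - 2031*J (o(J, x) = (-2031*J + x**2) + 1557 = (x**2 - 2031*J) + 1557 = 1557 + x**2 - 2031*J)
o(2225, -1098) - t(484, n(12, 27)) = (1557 + (-1098)**2 - 2031*2225) - 1*1259 = (1557 + 1205604 - 4518975) - 1259 = -3311814 - 1259 = -3313073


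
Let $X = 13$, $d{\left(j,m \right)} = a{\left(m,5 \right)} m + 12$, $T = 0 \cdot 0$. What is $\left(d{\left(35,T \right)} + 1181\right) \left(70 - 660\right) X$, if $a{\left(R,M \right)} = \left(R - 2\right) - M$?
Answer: $-9150310$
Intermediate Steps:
$T = 0$
$a{\left(R,M \right)} = -2 + R - M$ ($a{\left(R,M \right)} = \left(R - 2\right) - M = \left(-2 + R\right) - M = -2 + R - M$)
$d{\left(j,m \right)} = 12 + m \left(-7 + m\right)$ ($d{\left(j,m \right)} = \left(-2 + m - 5\right) m + 12 = \left(-7 + m\right) m + 12 = m \left(-7 + m\right) + 12 = 12 + m \left(-7 + m\right)$)
$\left(d{\left(35,T \right)} + 1181\right) \left(70 - 660\right) X = \left(\left(12 + 0 \left(-7 + 0\right)\right) + 1181\right) \left(70 - 660\right) 13 = \left(\left(12 + 0 \left(-7\right)\right) + 1181\right) \left(-590\right) 13 = \left(\left(12 + 0\right) + 1181\right) \left(-590\right) 13 = \left(12 + 1181\right) \left(-590\right) 13 = 1193 \left(-590\right) 13 = \left(-703870\right) 13 = -9150310$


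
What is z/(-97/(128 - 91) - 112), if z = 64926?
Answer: -2402262/4241 ≈ -566.44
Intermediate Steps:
z/(-97/(128 - 91) - 112) = 64926/(-97/(128 - 91) - 112) = 64926/(-97/37 - 112) = 64926/(-4241/37) = 64926*(-37/4241) = -2402262/4241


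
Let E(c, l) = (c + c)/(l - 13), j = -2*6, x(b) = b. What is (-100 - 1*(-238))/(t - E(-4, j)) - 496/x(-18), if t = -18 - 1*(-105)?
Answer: 568466/19503 ≈ 29.148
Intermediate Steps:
j = -12
t = 87 (t = -18 + 105 = 87)
E(c, l) = 2*c/(-13 + l) (E(c, l) = (2*c)/(-13 + l) = 2*c/(-13 + l))
(-100 - 1*(-238))/(t - E(-4, j)) - 496/x(-18) = (-100 - 1*(-238))/(87 - 2*(-4)/(-13 - 12)) - 496/(-18) = (-100 + 238)/(87 - 2*(-4)/(-25)) - 496*(-1/18) = 138/(87 - 2*(-4)*(-1)/25) + 248/9 = 138/(87 - 1*8/25) + 248/9 = 138/(87 - 8/25) + 248/9 = 138/(2167/25) + 248/9 = 138*(25/2167) + 248/9 = 3450/2167 + 248/9 = 568466/19503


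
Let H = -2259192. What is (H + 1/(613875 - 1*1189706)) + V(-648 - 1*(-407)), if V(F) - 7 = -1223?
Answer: -1301612999049/575831 ≈ -2.2604e+6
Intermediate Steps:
V(F) = -1216 (V(F) = 7 - 1223 = -1216)
(H + 1/(613875 - 1*1189706)) + V(-648 - 1*(-407)) = (-2259192 + 1/(613875 - 1*1189706)) - 1216 = (-2259192 + 1/(613875 - 1189706)) - 1216 = (-2259192 + 1/(-575831)) - 1216 = (-2259192 - 1/575831) - 1216 = -1300912788553/575831 - 1216 = -1301612999049/575831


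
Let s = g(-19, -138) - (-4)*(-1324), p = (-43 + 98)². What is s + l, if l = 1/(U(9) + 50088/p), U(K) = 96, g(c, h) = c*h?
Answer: -910461887/340488 ≈ -2674.0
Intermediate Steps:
p = 3025 (p = 55² = 3025)
l = 3025/340488 (l = 1/(96 + 50088/3025) = 1/(340488/3025) = 3025/340488 ≈ 0.0088843)
s = -2674 (s = -19*(-138) - (-4)*(-1324) = 2622 - 1*5296 = 2622 - 5296 = -2674)
s + l = -2674 + 3025/340488 = -910461887/340488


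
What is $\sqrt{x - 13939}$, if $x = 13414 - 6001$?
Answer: $i \sqrt{6526} \approx 80.784 i$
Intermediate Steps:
$x = 7413$ ($x = 13414 - 6001 = 7413$)
$\sqrt{x - 13939} = \sqrt{7413 - 13939} = \sqrt{-6526} = i \sqrt{6526}$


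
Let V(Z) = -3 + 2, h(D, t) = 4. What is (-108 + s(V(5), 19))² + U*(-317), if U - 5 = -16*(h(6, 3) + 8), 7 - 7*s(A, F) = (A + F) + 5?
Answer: 3500655/49 ≈ 71442.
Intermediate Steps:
V(Z) = -1
s(A, F) = 2/7 - A/7 - F/7 (s(A, F) = 1 - ((A + F) + 5)/7 = 1 - (5 + A + F)/7 = 1 + (-5/7 - A/7 - F/7) = 2/7 - A/7 - F/7)
U = -187 (U = 5 - 16*(4 + 8) = 5 - 16*12 = 5 - 192 = -187)
(-108 + s(V(5), 19))² + U*(-317) = (-108 + (2/7 - ⅐*(-1) - ⅐*19))² - 187*(-317) = (-108 + (2/7 + ⅐ - 19/7))² + 59279 = (-108 - 16/7)² + 59279 = (-772/7)² + 59279 = 595984/49 + 59279 = 3500655/49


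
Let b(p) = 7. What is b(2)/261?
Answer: 7/261 ≈ 0.026820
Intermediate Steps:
b(2)/261 = 7/261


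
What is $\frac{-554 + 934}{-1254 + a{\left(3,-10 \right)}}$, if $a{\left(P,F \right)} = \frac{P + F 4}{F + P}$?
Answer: $- \frac{2660}{8741} \approx -0.30431$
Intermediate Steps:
$a{\left(P,F \right)} = \frac{P + 4 F}{F + P}$
$\frac{-554 + 934}{-1254 + a{\left(3,-10 \right)}} = \frac{-554 + 934}{-1254 + \frac{3 + 4 \left(-10\right)}{-10 + 3}} = \frac{380}{-1254 + \frac{3 - 40}{-7}} = \frac{380}{-1254 - - \frac{37}{7}} = \frac{380}{-1254 + \frac{37}{7}} = \frac{380}{- \frac{8741}{7}} = 380 \left(- \frac{7}{8741}\right) = - \frac{2660}{8741}$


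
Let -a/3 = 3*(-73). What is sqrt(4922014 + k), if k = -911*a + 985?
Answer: 2*sqrt(1081118) ≈ 2079.5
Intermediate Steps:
a = 657 (a = -9*(-73) = -3*(-219) = 657)
k = -597542 (k = -911*657 + 985 = -598527 + 985 = -597542)
sqrt(4922014 + k) = sqrt(4922014 - 597542) = sqrt(4324472) = 2*sqrt(1081118)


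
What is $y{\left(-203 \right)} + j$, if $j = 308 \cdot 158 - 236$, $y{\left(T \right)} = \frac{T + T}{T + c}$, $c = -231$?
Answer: $\frac{1501297}{31} \approx 48429.0$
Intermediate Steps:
$y{\left(T \right)} = \frac{2 T}{-231 + T}$ ($y{\left(T \right)} = \frac{T + T}{T - 231} = \frac{2 T}{-231 + T}$)
$j = 48428$ ($j = 48664 - 236 = 48428$)
$y{\left(-203 \right)} + j = 2 \left(-203\right) \frac{1}{-231 - 203} + 48428 = 2 \left(-203\right) \frac{1}{-434} + 48428 = 2 \left(-203\right) \left(- \frac{1}{434}\right) + 48428 = \frac{29}{31} + 48428 = \frac{1501297}{31}$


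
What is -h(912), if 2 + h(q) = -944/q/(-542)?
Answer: 61729/30894 ≈ 1.9981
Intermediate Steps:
h(q) = -2 + 472/(271*q) (h(q) = -2 - 944/q/(-542) = -2 - 944/q*(-1/542) = -2 + 472/(271*q))
-h(912) = -(-2 + (472/271)/912) = -(-2 + (472/271)*(1/912)) = -(-2 + 59/30894) = -1*(-61729/30894) = 61729/30894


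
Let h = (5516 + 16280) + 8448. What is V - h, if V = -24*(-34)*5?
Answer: -26164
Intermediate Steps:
V = 4080 (V = 816*5 = 4080)
h = 30244 (h = 21796 + 8448 = 30244)
V - h = 4080 - 1*30244 = 4080 - 30244 = -26164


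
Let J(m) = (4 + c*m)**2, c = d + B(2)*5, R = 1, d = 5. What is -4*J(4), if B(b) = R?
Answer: -7744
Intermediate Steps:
B(b) = 1
c = 10 (c = 5 + 1*5 = 5 + 5 = 10)
J(m) = (4 + 10*m)**2
-4*J(4) = -16*(2 + 5*4)**2 = -16*(2 + 20)**2 = -16*22**2 = -16*484 = -4*1936 = -7744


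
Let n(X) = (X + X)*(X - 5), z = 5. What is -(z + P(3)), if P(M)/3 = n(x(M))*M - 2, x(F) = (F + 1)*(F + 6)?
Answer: -20087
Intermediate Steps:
x(F) = (1 + F)*(6 + F)
n(X) = 2*X*(-5 + X) (n(X) = (2*X)*(-5 + X) = 2*X*(-5 + X))
P(M) = -6 + 6*M*(1 + M² + 7*M)*(6 + M² + 7*M) (P(M) = 3*((2*(6 + M² + 7*M)*(-5 + (6 + M² + 7*M)))*M - 2) = 3*((2*(6 + M² + 7*M)*(1 + M² + 7*M))*M - 2) = 3*((2*(1 + M² + 7*M)*(6 + M² + 7*M))*M - 2) = 3*(2*M*(1 + M² + 7*M)*(6 + M² + 7*M) - 2) = 3*(-2 + 2*M*(1 + M² + 7*M)*(6 + M² + 7*M)) = -6 + 6*M*(1 + M² + 7*M)*(6 + M² + 7*M))
-(z + P(3)) = -(5 + (-6 + 6*3*(1 + 3² + 7*3)*(6 + 3² + 7*3))) = -(5 + (-6 + 6*3*(1 + 9 + 21)*(6 + 9 + 21))) = -(5 + (-6 + 6*3*31*36)) = -(5 + (-6 + 20088)) = -(5 + 20082) = -1*20087 = -20087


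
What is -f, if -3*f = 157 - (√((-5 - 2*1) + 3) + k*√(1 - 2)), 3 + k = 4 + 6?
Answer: 157/3 - 3*I ≈ 52.333 - 3.0*I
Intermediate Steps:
k = 7 (k = -3 + (4 + 6) = -3 + 10 = 7)
f = -157/3 + 3*I (f = -(157 - (√((-5 - 2*1) + 3) + 7*√(1 - 2)))/3 = -(157 - (√((-5 - 2) + 3) + 7*√(-1)))/3 = -(157 - (√(-7 + 3) + 7*I))/3 = -(157 - (√(-4) + 7*I))/3 = -(157 - (2*I + 7*I))/3 = -(157 - 9*I)/3 = -157/3 + 3*I ≈ -52.333 + 3.0*I)
-f = -(-157/3 + 3*I) = 157/3 - 3*I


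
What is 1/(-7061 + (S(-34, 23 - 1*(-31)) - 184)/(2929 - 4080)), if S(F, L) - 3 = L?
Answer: -1151/8127084 ≈ -0.00014163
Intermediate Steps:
S(F, L) = 3 + L
1/(-7061 + (S(-34, 23 - 1*(-31)) - 184)/(2929 - 4080)) = 1/(-7061 + ((3 + (23 - 1*(-31))) - 184)/(2929 - 4080)) = 1/(-7061 + ((3 + (23 + 31)) - 184)/(-1151)) = 1/(-7061 + ((3 + 54) - 184)*(-1/1151)) = 1/(-7061 + (57 - 184)*(-1/1151)) = 1/(-7061 - 127*(-1/1151)) = 1/(-7061 + 127/1151) = 1/(-8127084/1151) = -1151/8127084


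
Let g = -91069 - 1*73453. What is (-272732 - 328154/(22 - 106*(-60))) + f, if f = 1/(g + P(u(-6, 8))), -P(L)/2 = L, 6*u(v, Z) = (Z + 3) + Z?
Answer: -429641995641638/1575029735 ≈ -2.7278e+5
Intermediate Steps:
u(v, Z) = ½ + Z/3 (u(v, Z) = ((Z + 3) + Z)/6 = ((3 + Z) + Z)/6 = (3 + 2*Z)/6 = ½ + Z/3)
g = -164522 (g = -91069 - 73453 = -164522)
P(L) = -2*L
f = -3/493585 (f = 1/(-164522 - 2*(½ + (⅓)*8)) = 1/(-164522 - 2*(½ + 8/3)) = 1/(-164522 - 2*19/6) = 1/(-164522 - 19/3) = 1/(-493585/3) = -3/493585 ≈ -6.0780e-6)
(-272732 - 328154/(22 - 106*(-60))) + f = (-272732 - 328154/(22 - 106*(-60))) - 3/493585 = (-272732 - 328154/(22 + 6360)) - 3/493585 = (-272732 - 328154/6382) - 3/493585 = (-272732 - 328154*1/6382) - 3/493585 = (-272732 - 164077/3191) - 3/493585 = -870451889/3191 - 3/493585 = -429641995641638/1575029735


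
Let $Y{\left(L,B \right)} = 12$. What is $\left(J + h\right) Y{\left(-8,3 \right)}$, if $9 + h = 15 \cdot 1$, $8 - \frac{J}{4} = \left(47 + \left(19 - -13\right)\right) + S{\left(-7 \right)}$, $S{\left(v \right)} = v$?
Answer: $-3000$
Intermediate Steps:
$J = -256$ ($J = 32 - 4 \left(\left(47 + \left(19 - -13\right)\right) - 7\right) = 32 - 4 \left(\left(47 + \left(19 + 13\right)\right) - 7\right) = 32 - 4 \left(\left(47 + 32\right) - 7\right) = 32 - 4 \left(79 - 7\right) = 32 - 288 = -256$)
$h = 6$ ($h = -9 + 15 \cdot 1 = -9 + 15 = 6$)
$\left(J + h\right) Y{\left(-8,3 \right)} = \left(-256 + 6\right) 12 = \left(-250\right) 12 = -3000$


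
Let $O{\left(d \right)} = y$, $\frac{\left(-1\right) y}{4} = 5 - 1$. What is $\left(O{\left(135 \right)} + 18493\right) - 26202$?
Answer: $-7725$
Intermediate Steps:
$y = -16$ ($y = - 4 \left(5 - 1\right) = \left(-4\right) 4 = -16$)
$O{\left(d \right)} = -16$
$\left(O{\left(135 \right)} + 18493\right) - 26202 = \left(-16 + 18493\right) - 26202 = 18477 - 26202 = -7725$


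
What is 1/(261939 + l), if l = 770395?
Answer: 1/1032334 ≈ 9.6868e-7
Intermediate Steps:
1/(261939 + l) = 1/(261939 + 770395) = 1/1032334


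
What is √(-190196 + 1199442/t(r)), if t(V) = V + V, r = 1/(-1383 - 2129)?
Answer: 2*I*√526602587 ≈ 45896.0*I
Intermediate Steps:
r = -1/3512 (r = 1/(-3512) = -1/3512 ≈ -0.00028474)
t(V) = 2*V
√(-190196 + 1199442/t(r)) = √(-190196 + 1199442/((2*(-1/3512)))) = √(-190196 + 1199442/(-1/1756)) = √(-190196 + 1199442*(-1756)) = √(-190196 - 2106220152) = √(-2106410348) = 2*I*√526602587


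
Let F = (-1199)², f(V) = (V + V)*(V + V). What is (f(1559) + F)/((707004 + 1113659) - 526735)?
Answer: 11159525/1293928 ≈ 8.6245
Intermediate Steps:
f(V) = 4*V² (f(V) = (2*V)*(2*V) = 4*V²)
F = 1437601
(f(1559) + F)/((707004 + 1113659) - 526735) = (4*1559² + 1437601)/((707004 + 1113659) - 526735) = (4*2430481 + 1437601)/(1820663 - 526735) = (9721924 + 1437601)/1293928 = 11159525*(1/1293928) = 11159525/1293928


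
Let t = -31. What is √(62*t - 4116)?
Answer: I*√6038 ≈ 77.705*I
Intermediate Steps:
√(62*t - 4116) = √(62*(-31) - 4116) = √(-1922 - 4116) = √(-6038) = I*√6038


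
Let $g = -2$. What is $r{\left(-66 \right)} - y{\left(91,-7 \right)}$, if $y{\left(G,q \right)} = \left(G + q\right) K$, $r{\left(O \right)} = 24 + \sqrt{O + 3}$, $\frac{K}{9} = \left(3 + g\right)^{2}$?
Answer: $-732 + 3 i \sqrt{7} \approx -732.0 + 7.9373 i$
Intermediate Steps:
$K = 9$ ($K = 9 \left(3 - 2\right)^{2} = 9 \cdot 1^{2} = 9 \cdot 1 = 9$)
$r{\left(O \right)} = 24 + \sqrt{3 + O}$
$y{\left(G,q \right)} = 9 G + 9 q$ ($y{\left(G,q \right)} = \left(G + q\right) 9 = 9 G + 9 q$)
$r{\left(-66 \right)} - y{\left(91,-7 \right)} = \left(24 + \sqrt{3 - 66}\right) - \left(9 \cdot 91 + 9 \left(-7\right)\right) = \left(24 + \sqrt{-63}\right) - \left(819 - 63\right) = \left(24 + 3 i \sqrt{7}\right) - 756 = -732 + 3 i \sqrt{7}$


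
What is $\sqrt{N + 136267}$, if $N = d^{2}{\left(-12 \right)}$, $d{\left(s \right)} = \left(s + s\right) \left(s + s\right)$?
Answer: $\sqrt{468043} \approx 684.14$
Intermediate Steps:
$d{\left(s \right)} = 4 s^{2}$ ($d{\left(s \right)} = 2 s 2 s = 4 s^{2}$)
$N = 331776$ ($N = \left(4 \left(-12\right)^{2}\right)^{2} = \left(4 \cdot 144\right)^{2} = 576^{2} = 331776$)
$\sqrt{N + 136267} = \sqrt{331776 + 136267} = \sqrt{468043}$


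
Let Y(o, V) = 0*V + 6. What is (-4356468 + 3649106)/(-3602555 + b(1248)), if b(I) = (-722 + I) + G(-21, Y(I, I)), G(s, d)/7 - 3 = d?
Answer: 353681/1800983 ≈ 0.19638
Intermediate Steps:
Y(o, V) = 6 (Y(o, V) = 0 + 6 = 6)
G(s, d) = 21 + 7*d
b(I) = -659 + I (b(I) = (-722 + I) + (21 + 7*6) = (-722 + I) + (21 + 42) = (-722 + I) + 63 = -659 + I)
(-4356468 + 3649106)/(-3602555 + b(1248)) = (-4356468 + 3649106)/(-3602555 + (-659 + 1248)) = -707362/(-3602555 + 589) = -707362/(-3601966) = -707362*(-1/3601966) = 353681/1800983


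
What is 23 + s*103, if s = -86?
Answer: -8835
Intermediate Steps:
23 + s*103 = 23 - 86*103 = 23 - 8858 = -8835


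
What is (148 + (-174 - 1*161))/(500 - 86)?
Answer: -187/414 ≈ -0.45169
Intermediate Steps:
(148 + (-174 - 1*161))/(500 - 86) = (148 + (-174 - 161))/414 = (148 - 335)*(1/414) = -187*1/414 = -187/414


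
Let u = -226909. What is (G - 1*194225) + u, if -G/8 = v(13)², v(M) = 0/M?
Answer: -421134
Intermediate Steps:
v(M) = 0
G = 0 (G = -8*0² = -8*0 = 0)
(G - 1*194225) + u = (0 - 1*194225) - 226909 = (0 - 194225) - 226909 = -194225 - 226909 = -421134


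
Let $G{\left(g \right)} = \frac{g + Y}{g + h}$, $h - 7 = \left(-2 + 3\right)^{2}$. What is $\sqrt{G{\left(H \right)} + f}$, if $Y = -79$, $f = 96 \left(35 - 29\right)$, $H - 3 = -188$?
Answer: $\frac{2 \sqrt{502562}}{59} \approx 24.031$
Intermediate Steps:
$H = -185$ ($H = 3 - 188 = -185$)
$h = 8$ ($h = 7 + \left(-2 + 3\right)^{2} = 7 + 1^{2} = 7 + 1 = 8$)
$f = 576$ ($f = 96 \cdot 6 = 576$)
$G{\left(g \right)} = \frac{-79 + g}{8 + g}$ ($G{\left(g \right)} = \frac{g - 79}{g + 8} = \frac{-79 + g}{8 + g}$)
$\sqrt{G{\left(H \right)} + f} = \sqrt{\frac{-79 - 185}{8 - 185} + 576} = \sqrt{\frac{1}{-177} \left(-264\right) + 576} = \sqrt{\left(- \frac{1}{177}\right) \left(-264\right) + 576} = \sqrt{\frac{88}{59} + 576} = \sqrt{\frac{34072}{59}} = \frac{2 \sqrt{502562}}{59}$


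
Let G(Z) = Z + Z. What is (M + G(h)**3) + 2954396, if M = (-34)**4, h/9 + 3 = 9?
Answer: 5550444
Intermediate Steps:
h = 54 (h = -27 + 9*9 = -27 + 81 = 54)
G(Z) = 2*Z
M = 1336336
(M + G(h)**3) + 2954396 = (1336336 + (2*54)**3) + 2954396 = (1336336 + 108**3) + 2954396 = (1336336 + 1259712) + 2954396 = 2596048 + 2954396 = 5550444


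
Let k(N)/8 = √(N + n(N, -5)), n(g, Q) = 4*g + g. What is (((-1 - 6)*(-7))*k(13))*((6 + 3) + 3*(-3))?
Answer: 0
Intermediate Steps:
n(g, Q) = 5*g
k(N) = 8*√6*√N (k(N) = 8*√(N + 5*N) = 8*√(6*N) = 8*(√6*√N) = 8*√6*√N)
(((-1 - 6)*(-7))*k(13))*((6 + 3) + 3*(-3)) = (((-1 - 6)*(-7))*(8*√6*√13))*((6 + 3) + 3*(-3)) = ((-7*(-7))*(8*√78))*(9 - 9) = (49*(8*√78))*0 = (392*√78)*0 = 0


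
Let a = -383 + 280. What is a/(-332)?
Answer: 103/332 ≈ 0.31024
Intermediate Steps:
a = -103
a/(-332) = -103/(-332) = -103*(-1/332) = 103/332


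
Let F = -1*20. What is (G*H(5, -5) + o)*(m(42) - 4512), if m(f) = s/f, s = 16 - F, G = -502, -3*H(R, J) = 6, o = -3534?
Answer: 79892340/7 ≈ 1.1413e+7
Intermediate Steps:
H(R, J) = -2 (H(R, J) = -⅓*6 = -2)
F = -20
s = 36 (s = 16 - 1*(-20) = 16 + 20 = 36)
m(f) = 36/f
(G*H(5, -5) + o)*(m(42) - 4512) = (-502*(-2) - 3534)*(36/42 - 4512) = (1004 - 3534)*(36*(1/42) - 4512) = -2530*(6/7 - 4512) = -2530*(-31578/7) = 79892340/7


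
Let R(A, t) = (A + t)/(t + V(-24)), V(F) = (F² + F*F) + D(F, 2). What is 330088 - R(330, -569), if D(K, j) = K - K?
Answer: 192441543/583 ≈ 3.3009e+5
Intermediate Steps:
D(K, j) = 0
V(F) = 2*F² (V(F) = (F² + F*F) + 0 = (F² + F²) + 0 = 2*F² + 0 = 2*F²)
R(A, t) = (A + t)/(1152 + t) (R(A, t) = (A + t)/(t + 2*(-24)²) = (A + t)/(t + 2*576) = (A + t)/(t + 1152) = (A + t)/(1152 + t))
330088 - R(330, -569) = 330088 - (330 - 569)/(1152 - 569) = 330088 - (-239)/583 = 330088 - 1*(-239/583) = 330088 + 239/583 = 192441543/583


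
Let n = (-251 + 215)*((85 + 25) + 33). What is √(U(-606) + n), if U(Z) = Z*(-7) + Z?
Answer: 6*I*√42 ≈ 38.884*I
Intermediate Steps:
U(Z) = -6*Z (U(Z) = -7*Z + Z = -6*Z)
n = -5148 (n = -36*(110 + 33) = -36*143 = -5148)
√(U(-606) + n) = √(-6*(-606) - 5148) = √(3636 - 5148) = √(-1512) = 6*I*√42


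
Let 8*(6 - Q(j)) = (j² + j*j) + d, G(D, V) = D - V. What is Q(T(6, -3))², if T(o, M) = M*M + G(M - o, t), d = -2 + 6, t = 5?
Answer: 9/16 ≈ 0.56250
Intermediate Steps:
d = 4
T(o, M) = -5 + M + M² - o (T(o, M) = M*M + ((M - o) - 1*5) = M² + ((M - o) - 5) = M² + (-5 + M - o) = -5 + M + M² - o)
Q(j) = 11/2 - j²/4 (Q(j) = 6 - ((j² + j*j) + 4)/8 = 6 - ((j² + j²) + 4)/8 = 6 - (2*j² + 4)/8 = 6 - (4 + 2*j²)/8 = 6 + (-½ - j²/4) = 11/2 - j²/4)
Q(T(6, -3))² = (11/2 - (-5 - 3 + (-3)² - 1*6)²/4)² = (11/2 - (-5 - 3 + 9 - 6)²/4)² = (11/2 - ¼*(-5)²)² = (11/2 - ¼*25)² = (11/2 - 25/4)² = (-¾)² = 9/16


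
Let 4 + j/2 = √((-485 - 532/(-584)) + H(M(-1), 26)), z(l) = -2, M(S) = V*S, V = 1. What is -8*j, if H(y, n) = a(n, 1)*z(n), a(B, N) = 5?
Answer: 64 - 8*I*√10532002/73 ≈ 64.0 - 355.65*I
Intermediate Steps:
M(S) = S (M(S) = 1*S = S)
H(y, n) = -10 (H(y, n) = 5*(-2) = -10)
j = -8 + I*√10532002/73 (j = -8 + 2*√((-485 - 532/(-584)) - 10) = -8 + 2*√((-485 - 532*(-1)/584) - 10) = -8 + 2*√((-485 - 1*(-133/146)) - 10) = -8 + 2*√((-485 + 133/146) - 10) = -8 + 2*√(-70677/146 - 10) = -8 + 2*√(-72137/146) = -8 + 2*(I*√10532002/146) = -8 + I*√10532002/73 ≈ -8.0 + 44.456*I)
-8*j = -8*(-8 + I*√10532002/73) = 64 - 8*I*√10532002/73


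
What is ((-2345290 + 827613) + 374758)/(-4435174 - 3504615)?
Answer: 1142919/7939789 ≈ 0.14395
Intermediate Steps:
((-2345290 + 827613) + 374758)/(-4435174 - 3504615) = (-1517677 + 374758)/(-7939789) = -1142919*(-1/7939789) = 1142919/7939789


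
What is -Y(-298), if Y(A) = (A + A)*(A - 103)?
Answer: -238996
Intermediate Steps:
Y(A) = 2*A*(-103 + A) (Y(A) = (2*A)*(-103 + A) = 2*A*(-103 + A))
-Y(-298) = -2*(-298)*(-103 - 298) = -2*(-298)*(-401) = -1*238996 = -238996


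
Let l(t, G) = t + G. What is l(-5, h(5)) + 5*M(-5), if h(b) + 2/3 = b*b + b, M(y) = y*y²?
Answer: -1802/3 ≈ -600.67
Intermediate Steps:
M(y) = y³
h(b) = -⅔ + b + b² (h(b) = -⅔ + (b*b + b) = -⅔ + (b² + b) = -⅔ + (b + b²) = -⅔ + b + b²)
l(t, G) = G + t
l(-5, h(5)) + 5*M(-5) = ((-⅔ + 5 + 5²) - 5) + 5*(-5)³ = ((-⅔ + 5 + 25) - 5) + 5*(-125) = (88/3 - 5) - 625 = 73/3 - 625 = -1802/3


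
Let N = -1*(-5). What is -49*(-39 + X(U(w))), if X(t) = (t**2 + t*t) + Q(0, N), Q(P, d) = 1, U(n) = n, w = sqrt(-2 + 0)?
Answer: 2058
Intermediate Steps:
N = 5
w = I*sqrt(2) (w = sqrt(-2) = I*sqrt(2) ≈ 1.4142*I)
X(t) = 1 + 2*t**2 (X(t) = (t**2 + t*t) + 1 = (t**2 + t**2) + 1 = 2*t**2 + 1 = 1 + 2*t**2)
-49*(-39 + X(U(w))) = -49*(-39 + (1 + 2*(I*sqrt(2))**2)) = -49*(-39 + (1 + 2*(-2))) = -49*(-39 + (1 - 4)) = -49*(-39 - 3) = -49*(-42) = 2058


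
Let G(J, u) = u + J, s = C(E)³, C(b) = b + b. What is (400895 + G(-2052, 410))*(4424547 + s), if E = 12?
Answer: 1772032936863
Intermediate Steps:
C(b) = 2*b
s = 13824 (s = (2*12)³ = 24³ = 13824)
G(J, u) = J + u
(400895 + G(-2052, 410))*(4424547 + s) = (400895 + (-2052 + 410))*(4424547 + 13824) = (400895 - 1642)*4438371 = 399253*4438371 = 1772032936863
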